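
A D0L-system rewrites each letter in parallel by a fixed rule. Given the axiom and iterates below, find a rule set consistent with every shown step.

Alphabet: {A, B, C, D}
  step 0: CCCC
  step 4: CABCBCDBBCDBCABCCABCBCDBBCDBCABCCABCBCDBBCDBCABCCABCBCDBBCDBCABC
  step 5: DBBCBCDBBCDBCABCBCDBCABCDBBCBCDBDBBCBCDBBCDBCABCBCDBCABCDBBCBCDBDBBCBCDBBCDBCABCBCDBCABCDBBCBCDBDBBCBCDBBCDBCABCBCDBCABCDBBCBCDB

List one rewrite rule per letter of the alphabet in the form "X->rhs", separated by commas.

  step 4 ⇒ step 5: CABCBCDBBCDBCABCCABCBCDBBCDBCABCCABCBCDBBCDBCABCCABCBCDBBCDBCABC ⇒ DB·BC·BC·DB·BC·DB·CA·BC·BC·DB·CA·BC·DB·BC·BC·DB·DB·BC·BC·DB·BC·DB·CA·BC·BC·DB·CA·BC·DB·BC·BC·DB·DB·BC·BC·DB·BC·DB·CA·BC·BC·DB·CA·BC·DB·BC·BC·DB·DB·BC·BC·DB·BC·DB·CA·BC·BC·DB·CA·BC·DB·BC·BC·DB
    A ↦ BC
    B ↦ BC
    C ↦ DB
    D ↦ CA

A->BC, B->BC, C->DB, D->CA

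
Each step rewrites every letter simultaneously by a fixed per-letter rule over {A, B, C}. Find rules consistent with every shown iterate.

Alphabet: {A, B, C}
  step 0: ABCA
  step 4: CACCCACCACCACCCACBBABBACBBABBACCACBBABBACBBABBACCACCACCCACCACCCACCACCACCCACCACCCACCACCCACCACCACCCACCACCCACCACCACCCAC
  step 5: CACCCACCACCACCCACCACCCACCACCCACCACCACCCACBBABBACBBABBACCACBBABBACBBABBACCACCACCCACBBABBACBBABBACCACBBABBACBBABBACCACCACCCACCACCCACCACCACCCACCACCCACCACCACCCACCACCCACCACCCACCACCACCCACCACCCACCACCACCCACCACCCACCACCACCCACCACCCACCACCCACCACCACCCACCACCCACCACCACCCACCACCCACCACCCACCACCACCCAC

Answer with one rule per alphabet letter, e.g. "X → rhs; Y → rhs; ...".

  step 4 ⇒ step 5: CACCCACCACCACCCACBBABBACBBABBACCACBBABBACBBABBACCACCACCCACCACCCACCACCACCCACCACCCACCACCCACCACCACCCACCACCCACCACCACCCAC ⇒ CAC·C·CAC·CAC·CAC·C·CAC·CAC·C·CAC·CAC·C·CAC·CAC·CAC·C·CAC·BBA·BBA·C·BBA·BBA·C·CAC·BBA·BBA·C·BBA·BBA·C·CAC·CAC·C·CAC·BBA·BBA·C·BBA·BBA·C·CAC·BBA·BBA·C·BBA·BBA·C·CAC·CAC·C·CAC·CAC·C·CAC·CAC·CAC·C·CAC·CAC·C·CAC·CAC·CAC·C·CAC·CAC·C·CAC·CAC·C·CAC·CAC·CAC·C·CAC·CAC·C·CAC·CAC·CAC·C·CAC·CAC·C·CAC·CAC·CAC·C·CAC·CAC·C·CAC·CAC·C·CAC·CAC·CAC·C·CAC·CAC·C·CAC·CAC·CAC·C·CAC·CAC·C·CAC·CAC·C·CAC·CAC·CAC·C·CAC
    A ↦ C
    B ↦ BBA
    C ↦ CAC

A->C, B->BBA, C->CAC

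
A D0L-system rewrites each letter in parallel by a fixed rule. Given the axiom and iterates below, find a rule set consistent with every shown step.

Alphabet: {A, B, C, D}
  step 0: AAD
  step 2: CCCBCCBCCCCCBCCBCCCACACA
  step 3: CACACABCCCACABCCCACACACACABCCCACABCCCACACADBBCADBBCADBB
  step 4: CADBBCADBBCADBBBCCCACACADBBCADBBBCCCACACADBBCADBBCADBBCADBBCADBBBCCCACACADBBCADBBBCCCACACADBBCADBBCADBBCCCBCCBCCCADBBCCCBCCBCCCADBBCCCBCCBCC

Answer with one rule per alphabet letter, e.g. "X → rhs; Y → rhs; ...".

A->DBB, B->BCC, C->CA, D->CCC

  step 3 ⇒ step 4: CACACABCCCACABCCCACACACACABCCCACABCCCACACADBBCADBBCADBB ⇒ CA·DBB·CA·DBB·CA·DBB·BCC·CA·CA·CA·DBB·CA·DBB·BCC·CA·CA·CA·DBB·CA·DBB·CA·DBB·CA·DBB·CA·DBB·BCC·CA·CA·CA·DBB·CA·DBB·BCC·CA·CA·CA·DBB·CA·DBB·CA·DBB·CCC·BCC·BCC·CA·DBB·CCC·BCC·BCC·CA·DBB·CCC·BCC·BCC
    A ↦ DBB
    B ↦ BCC
    C ↦ CA
    D ↦ CCC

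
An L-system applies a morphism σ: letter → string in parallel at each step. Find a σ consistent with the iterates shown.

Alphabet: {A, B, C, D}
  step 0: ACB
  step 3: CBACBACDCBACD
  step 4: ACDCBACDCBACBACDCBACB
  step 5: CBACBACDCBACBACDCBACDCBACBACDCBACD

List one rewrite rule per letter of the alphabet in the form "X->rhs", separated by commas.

  step 4 ⇒ step 5: ACDCBACDCBACBACDCBACB ⇒ CB·AC·B·AC·D·CB·AC·B·AC·D·CB·AC·D·CB·AC·B·AC·D·CB·AC·D
    A ↦ CB
    B ↦ D
    C ↦ AC
    D ↦ B

A->CB, B->D, C->AC, D->B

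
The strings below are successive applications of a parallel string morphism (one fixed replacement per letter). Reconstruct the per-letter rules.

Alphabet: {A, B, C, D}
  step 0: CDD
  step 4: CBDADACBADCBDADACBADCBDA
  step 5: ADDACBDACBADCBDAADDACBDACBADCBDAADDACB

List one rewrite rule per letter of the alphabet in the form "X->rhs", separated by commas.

  step 4 ⇒ step 5: CBDADACBADCBDADACBADCBDA ⇒ A·D·DA·CB·DA·CB·A·D·CB·DA·A·D·DA·CB·DA·CB·A·D·CB·DA·A·D·DA·CB
    A ↦ CB
    B ↦ D
    C ↦ A
    D ↦ DA

A->CB, B->D, C->A, D->DA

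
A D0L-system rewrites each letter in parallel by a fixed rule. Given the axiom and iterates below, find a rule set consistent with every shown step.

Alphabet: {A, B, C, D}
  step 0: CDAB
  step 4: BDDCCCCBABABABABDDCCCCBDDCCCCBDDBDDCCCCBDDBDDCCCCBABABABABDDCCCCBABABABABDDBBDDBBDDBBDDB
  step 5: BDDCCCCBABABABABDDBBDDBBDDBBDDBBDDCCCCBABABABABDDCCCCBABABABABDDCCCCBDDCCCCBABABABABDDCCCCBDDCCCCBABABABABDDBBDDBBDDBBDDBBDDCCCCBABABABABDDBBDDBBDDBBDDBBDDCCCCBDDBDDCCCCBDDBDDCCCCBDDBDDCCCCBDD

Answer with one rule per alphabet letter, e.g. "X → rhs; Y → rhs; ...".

  step 4 ⇒ step 5: BDDCCCCBABABABABDDCCCCBDDCCCCBDDBDDCCCCBDDBDDCCCCBABABABABDDCCCCBABABABABDDBBDDBBDDBBDDB ⇒ BDD·CC·CC·BA·BA·BA·BA·BDD·B·BDD·B·BDD·B·BDD·B·BDD·CC·CC·BA·BA·BA·BA·BDD·CC·CC·BA·BA·BA·BA·BDD·CC·CC·BDD·CC·CC·BA·BA·BA·BA·BDD·CC·CC·BDD·CC·CC·BA·BA·BA·BA·BDD·B·BDD·B·BDD·B·BDD·B·BDD·CC·CC·BA·BA·BA·BA·BDD·B·BDD·B·BDD·B·BDD·B·BDD·CC·CC·BDD·BDD·CC·CC·BDD·BDD·CC·CC·BDD·BDD·CC·CC·BDD
    A ↦ B
    B ↦ BDD
    C ↦ BA
    D ↦ CC

A->B, B->BDD, C->BA, D->CC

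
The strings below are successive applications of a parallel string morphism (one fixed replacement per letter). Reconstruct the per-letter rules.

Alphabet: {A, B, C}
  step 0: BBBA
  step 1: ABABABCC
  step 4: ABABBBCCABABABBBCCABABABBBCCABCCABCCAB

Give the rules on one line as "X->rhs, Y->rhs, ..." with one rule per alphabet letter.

  step 0 ⇒ step 1: BBBA ⇒ AB·AB·AB·CC
    A ↦ CC
    B ↦ AB
    C ↦ B  (constrained at step 1)

A->CC, B->AB, C->B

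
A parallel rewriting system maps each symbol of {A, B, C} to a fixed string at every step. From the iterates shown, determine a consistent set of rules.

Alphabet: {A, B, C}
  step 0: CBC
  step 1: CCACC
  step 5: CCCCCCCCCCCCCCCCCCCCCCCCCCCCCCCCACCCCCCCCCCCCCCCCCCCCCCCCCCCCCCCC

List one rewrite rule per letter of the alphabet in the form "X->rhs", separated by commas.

  step 0 ⇒ step 1: CBC ⇒ CC·A·CC
    B ↦ A
    C ↦ CC
    A ↦ B  (constrained at step 1)

A->B, B->A, C->CC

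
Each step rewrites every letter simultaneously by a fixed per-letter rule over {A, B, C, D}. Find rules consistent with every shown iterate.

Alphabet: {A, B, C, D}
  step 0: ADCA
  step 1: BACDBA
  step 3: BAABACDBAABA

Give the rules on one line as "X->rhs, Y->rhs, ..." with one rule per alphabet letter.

A->BA, B->A, C->D, D->C

  step 0 ⇒ step 1: ADCA ⇒ BA·C·D·BA
    A ↦ BA
    C ↦ D
    D ↦ C
    B ↦ A  (constrained at step 1)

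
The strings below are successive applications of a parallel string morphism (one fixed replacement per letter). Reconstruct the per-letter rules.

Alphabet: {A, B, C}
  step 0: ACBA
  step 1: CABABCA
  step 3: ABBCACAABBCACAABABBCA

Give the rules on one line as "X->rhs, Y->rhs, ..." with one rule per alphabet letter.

  step 0 ⇒ step 1: ACBA ⇒ CA·B·AB·CA
    A ↦ CA
    B ↦ AB
    C ↦ B

A->CA, B->AB, C->B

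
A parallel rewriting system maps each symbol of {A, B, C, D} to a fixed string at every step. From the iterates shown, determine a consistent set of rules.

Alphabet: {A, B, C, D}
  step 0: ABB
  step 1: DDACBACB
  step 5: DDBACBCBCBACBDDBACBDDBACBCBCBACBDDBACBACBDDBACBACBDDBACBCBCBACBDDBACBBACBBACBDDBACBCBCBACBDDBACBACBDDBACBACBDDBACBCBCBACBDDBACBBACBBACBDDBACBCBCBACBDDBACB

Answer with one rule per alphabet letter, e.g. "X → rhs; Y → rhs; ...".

  step 0 ⇒ step 1: ABB ⇒ DD·ACB·ACB
    A ↦ DD
    B ↦ ACB
    C ↦ B  (constrained at step 1)
    D ↦ CB  (constrained at step 1)

A->DD, B->ACB, C->B, D->CB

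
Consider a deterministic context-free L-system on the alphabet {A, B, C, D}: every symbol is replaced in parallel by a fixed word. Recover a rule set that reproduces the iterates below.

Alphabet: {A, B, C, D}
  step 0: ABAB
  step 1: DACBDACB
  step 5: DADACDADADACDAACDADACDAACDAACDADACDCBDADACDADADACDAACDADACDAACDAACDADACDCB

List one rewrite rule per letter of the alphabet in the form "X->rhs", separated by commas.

A->DA, B->CB, C->D, D->AC

  step 0 ⇒ step 1: ABAB ⇒ DA·CB·DA·CB
    A ↦ DA
    B ↦ CB
    C ↦ D  (constrained at step 1)
    D ↦ AC  (constrained at step 1)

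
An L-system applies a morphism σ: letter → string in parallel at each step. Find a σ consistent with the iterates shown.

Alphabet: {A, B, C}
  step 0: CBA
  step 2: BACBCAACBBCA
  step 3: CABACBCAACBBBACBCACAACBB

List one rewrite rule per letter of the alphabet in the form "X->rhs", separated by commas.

  step 2 ⇒ step 3: BACBCAACBBCA ⇒ CA·B·ACB·CA·ACB·B·B·ACB·CA·CA·ACB·B
    A ↦ B
    B ↦ CA
    C ↦ ACB

A->B, B->CA, C->ACB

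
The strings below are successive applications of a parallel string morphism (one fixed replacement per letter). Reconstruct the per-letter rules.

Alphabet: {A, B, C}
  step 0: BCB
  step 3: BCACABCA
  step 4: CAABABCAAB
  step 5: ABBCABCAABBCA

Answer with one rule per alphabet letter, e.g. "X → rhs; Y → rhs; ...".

  step 4 ⇒ step 5: CAABABCAAB ⇒ A·B·B·CA·B·CA·A·B·B·CA
    A ↦ B
    B ↦ CA
    C ↦ A

A->B, B->CA, C->A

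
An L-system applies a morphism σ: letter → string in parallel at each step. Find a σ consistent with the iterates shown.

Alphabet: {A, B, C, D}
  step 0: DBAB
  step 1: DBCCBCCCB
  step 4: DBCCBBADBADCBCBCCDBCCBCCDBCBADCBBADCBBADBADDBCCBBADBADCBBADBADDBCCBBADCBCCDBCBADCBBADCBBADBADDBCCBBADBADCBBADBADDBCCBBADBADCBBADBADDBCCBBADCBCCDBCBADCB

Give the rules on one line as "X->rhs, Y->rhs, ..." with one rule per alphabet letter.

A->CC, B->CB, C->BAD, D->DBC

  step 0 ⇒ step 1: DBAB ⇒ DBC·CB·CC·CB
    A ↦ CC
    B ↦ CB
    D ↦ DBC
    C ↦ BAD  (constrained at step 1)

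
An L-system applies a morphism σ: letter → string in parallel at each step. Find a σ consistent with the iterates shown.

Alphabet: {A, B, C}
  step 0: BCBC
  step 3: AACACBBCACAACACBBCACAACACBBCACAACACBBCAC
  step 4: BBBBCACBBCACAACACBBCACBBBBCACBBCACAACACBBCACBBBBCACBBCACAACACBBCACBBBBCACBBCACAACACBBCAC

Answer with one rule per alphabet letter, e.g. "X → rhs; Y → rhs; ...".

A->BB, B->A, C->CAC

  step 3 ⇒ step 4: AACACBBCACAACACBBCACAACACBBCACAACACBBCAC ⇒ BB·BB·CAC·BB·CAC·A·A·CAC·BB·CAC·BB·BB·CAC·BB·CAC·A·A·CAC·BB·CAC·BB·BB·CAC·BB·CAC·A·A·CAC·BB·CAC·BB·BB·CAC·BB·CAC·A·A·CAC·BB·CAC
    A ↦ BB
    B ↦ A
    C ↦ CAC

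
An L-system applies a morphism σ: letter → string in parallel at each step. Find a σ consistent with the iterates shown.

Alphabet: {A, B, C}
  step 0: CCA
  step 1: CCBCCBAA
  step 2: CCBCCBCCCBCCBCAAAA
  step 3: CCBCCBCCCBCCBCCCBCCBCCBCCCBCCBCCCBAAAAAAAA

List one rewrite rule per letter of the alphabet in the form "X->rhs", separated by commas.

  step 2 ⇒ step 3: CCBCCBCCCBCCBCAAAA ⇒ CCB·CCB·C·CCB·CCB·C·CCB·CCB·CCB·C·CCB·CCB·C·CCB·AA·AA·AA·AA
    A ↦ AA
    B ↦ C
    C ↦ CCB

A->AA, B->C, C->CCB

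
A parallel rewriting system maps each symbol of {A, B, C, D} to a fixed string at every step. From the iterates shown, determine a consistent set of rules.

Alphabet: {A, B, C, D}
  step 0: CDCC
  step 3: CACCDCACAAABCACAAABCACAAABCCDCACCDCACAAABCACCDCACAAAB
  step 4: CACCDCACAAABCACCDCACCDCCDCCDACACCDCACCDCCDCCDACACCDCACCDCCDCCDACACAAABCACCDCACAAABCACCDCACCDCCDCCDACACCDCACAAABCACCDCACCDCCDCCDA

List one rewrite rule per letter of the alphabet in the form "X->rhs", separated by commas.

  step 3 ⇒ step 4: CACCDCACAAABCACAAABCACAAABCCDCACCDCACAAABCACCDCACAAAB ⇒ CA·CCD·CA·CA·AAB·CA·CCD·CA·CCD·CCD·CCD·A·CA·CCD·CA·CCD·CCD·CCD·A·CA·CCD·CA·CCD·CCD·CCD·A·CA·CA·AAB·CA·CCD·CA·CA·AAB·CA·CCD·CA·CCD·CCD·CCD·A·CA·CCD·CA·CA·AAB·CA·CCD·CA·CCD·CCD·CCD·A
    A ↦ CCD
    B ↦ A
    C ↦ CA
    D ↦ AAB

A->CCD, B->A, C->CA, D->AAB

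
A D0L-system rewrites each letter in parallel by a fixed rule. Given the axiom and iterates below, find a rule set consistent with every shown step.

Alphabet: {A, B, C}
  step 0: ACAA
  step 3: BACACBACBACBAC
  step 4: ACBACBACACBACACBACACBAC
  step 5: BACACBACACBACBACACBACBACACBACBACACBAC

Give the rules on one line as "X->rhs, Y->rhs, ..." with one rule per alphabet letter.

A->B, B->AC, C->AC

  step 4 ⇒ step 5: ACBACBACACBACACBACACBAC ⇒ B·AC·AC·B·AC·AC·B·AC·B·AC·AC·B·AC·B·AC·AC·B·AC·B·AC·AC·B·AC
    A ↦ B
    B ↦ AC
    C ↦ AC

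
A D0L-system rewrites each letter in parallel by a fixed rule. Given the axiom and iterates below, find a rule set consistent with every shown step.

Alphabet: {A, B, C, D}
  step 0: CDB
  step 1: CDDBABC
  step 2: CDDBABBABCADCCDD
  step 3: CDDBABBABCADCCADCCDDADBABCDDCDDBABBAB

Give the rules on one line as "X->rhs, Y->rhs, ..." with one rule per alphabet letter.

  step 2 ⇒ step 3: CDDBABBABCADCCDD ⇒ CDD·BAB·BAB·C·AD·C·C·AD·C·CDD·AD·BAB·CDD·CDD·BAB·BAB
    A ↦ AD
    B ↦ C
    C ↦ CDD
    D ↦ BAB

A->AD, B->C, C->CDD, D->BAB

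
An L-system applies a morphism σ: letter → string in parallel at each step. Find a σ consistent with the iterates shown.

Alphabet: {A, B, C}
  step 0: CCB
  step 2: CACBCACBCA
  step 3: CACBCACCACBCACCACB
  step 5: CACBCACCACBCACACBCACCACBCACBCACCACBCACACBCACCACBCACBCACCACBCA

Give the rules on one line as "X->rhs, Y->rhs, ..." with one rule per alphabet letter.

A->CB, B->C, C->CA

  step 2 ⇒ step 3: CACBCACBCA ⇒ CA·CB·CA·C·CA·CB·CA·C·CA·CB
    A ↦ CB
    B ↦ C
    C ↦ CA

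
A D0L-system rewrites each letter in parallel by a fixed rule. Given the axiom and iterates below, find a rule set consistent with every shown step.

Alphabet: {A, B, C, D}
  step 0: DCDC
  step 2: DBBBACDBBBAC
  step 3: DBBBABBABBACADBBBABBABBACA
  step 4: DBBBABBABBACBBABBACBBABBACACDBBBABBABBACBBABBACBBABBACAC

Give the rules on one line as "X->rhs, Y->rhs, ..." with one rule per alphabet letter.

A->C, B->BBA, C->A, D->DB

  step 3 ⇒ step 4: DBBBABBABBACADBBBABBABBACA ⇒ DB·BBA·BBA·BBA·C·BBA·BBA·C·BBA·BBA·C·A·C·DB·BBA·BBA·BBA·C·BBA·BBA·C·BBA·BBA·C·A·C
    A ↦ C
    B ↦ BBA
    C ↦ A
    D ↦ DB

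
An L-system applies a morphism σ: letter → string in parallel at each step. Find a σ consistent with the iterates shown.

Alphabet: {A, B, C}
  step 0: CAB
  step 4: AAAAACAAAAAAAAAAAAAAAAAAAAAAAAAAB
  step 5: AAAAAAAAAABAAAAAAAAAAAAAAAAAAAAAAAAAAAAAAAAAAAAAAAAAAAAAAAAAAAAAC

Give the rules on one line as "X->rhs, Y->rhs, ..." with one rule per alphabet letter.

  step 4 ⇒ step 5: AAAAACAAAAAAAAAAAAAAAAAAAAAAAAAAB ⇒ AA·AA·AA·AA·AA·B·AA·AA·AA·AA·AA·AA·AA·AA·AA·AA·AA·AA·AA·AA·AA·AA·AA·AA·AA·AA·AA·AA·AA·AA·AA·AA·AC
    A ↦ AA
    B ↦ AC
    C ↦ B

A->AA, B->AC, C->B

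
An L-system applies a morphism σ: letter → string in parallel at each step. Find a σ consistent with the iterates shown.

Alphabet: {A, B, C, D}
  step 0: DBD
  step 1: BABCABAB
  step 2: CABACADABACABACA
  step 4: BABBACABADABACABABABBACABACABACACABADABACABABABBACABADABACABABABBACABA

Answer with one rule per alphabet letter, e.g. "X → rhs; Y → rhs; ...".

A->BA, B->CA, C->DA, D->BAB

  step 1 ⇒ step 2: BABCABAB ⇒ CA·BA·CA·DA·BA·CA·BA·CA
    A ↦ BA
    B ↦ CA
    C ↦ DA
  step 0 ⇒ step 1: DBD ⇒ BAB·CA·BAB
    D ↦ BAB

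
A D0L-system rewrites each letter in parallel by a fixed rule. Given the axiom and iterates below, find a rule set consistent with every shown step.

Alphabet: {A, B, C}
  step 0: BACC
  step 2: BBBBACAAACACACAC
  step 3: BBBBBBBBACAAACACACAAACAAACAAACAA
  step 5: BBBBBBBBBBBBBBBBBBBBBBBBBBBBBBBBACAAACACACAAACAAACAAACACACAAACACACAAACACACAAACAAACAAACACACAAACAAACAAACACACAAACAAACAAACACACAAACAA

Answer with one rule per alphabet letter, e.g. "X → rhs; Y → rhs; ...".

A->AC, B->BB, C->AA

  step 2 ⇒ step 3: BBBBACAAACACACAC ⇒ BB·BB·BB·BB·AC·AA·AC·AC·AC·AA·AC·AA·AC·AA·AC·AA
    A ↦ AC
    B ↦ BB
    C ↦ AA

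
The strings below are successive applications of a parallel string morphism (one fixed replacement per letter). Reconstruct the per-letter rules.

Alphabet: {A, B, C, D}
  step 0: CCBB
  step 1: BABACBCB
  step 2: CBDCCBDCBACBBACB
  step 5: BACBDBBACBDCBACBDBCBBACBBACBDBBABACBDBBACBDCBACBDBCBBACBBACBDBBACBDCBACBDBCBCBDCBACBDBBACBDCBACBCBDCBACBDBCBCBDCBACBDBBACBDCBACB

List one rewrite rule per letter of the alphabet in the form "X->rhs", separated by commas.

A->DC, B->CB, C->BA, D->DB

  step 1 ⇒ step 2: BABACBCB ⇒ CB·DC·CB·DC·BA·CB·BA·CB
    A ↦ DC
    B ↦ CB
    C ↦ BA
    D ↦ DB  (constrained at step 2)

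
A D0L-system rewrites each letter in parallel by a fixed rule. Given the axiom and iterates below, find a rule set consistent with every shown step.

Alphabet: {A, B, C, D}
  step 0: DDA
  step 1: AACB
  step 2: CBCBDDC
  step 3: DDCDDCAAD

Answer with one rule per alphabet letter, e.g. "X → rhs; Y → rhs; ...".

  step 2 ⇒ step 3: CBCBDDC ⇒ D·DC·D·DC·A·A·D
    B ↦ DC
    C ↦ D
    D ↦ A
  step 0 ⇒ step 1: DDA ⇒ A·A·CB
    A ↦ CB

A->CB, B->DC, C->D, D->A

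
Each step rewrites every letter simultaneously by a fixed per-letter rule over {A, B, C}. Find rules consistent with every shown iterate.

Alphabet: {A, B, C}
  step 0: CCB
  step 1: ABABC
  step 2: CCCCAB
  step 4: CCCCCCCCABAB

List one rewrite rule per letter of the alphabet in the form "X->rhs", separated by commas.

A->C, B->C, C->AB

  step 1 ⇒ step 2: ABABC ⇒ C·C·C·C·AB
    A ↦ C
    B ↦ C
    C ↦ AB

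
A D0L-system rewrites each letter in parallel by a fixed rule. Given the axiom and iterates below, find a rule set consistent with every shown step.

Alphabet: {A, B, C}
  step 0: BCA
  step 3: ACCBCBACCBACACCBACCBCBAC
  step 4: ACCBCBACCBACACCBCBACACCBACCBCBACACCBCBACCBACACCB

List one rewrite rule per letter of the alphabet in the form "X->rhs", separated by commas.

A->AC, B->AC, C->CB

  step 3 ⇒ step 4: ACCBCBACCBACACCBACCBCBAC ⇒ AC·CB·CB·AC·CB·AC·AC·CB·CB·AC·AC·CB·AC·CB·CB·AC·AC·CB·CB·AC·CB·AC·AC·CB
    A ↦ AC
    B ↦ AC
    C ↦ CB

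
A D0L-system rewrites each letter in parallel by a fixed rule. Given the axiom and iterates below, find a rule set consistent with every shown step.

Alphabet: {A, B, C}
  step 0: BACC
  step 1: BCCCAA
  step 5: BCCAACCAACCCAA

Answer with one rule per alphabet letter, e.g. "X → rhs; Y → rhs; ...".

A->C, B->BCC, C->A

  step 0 ⇒ step 1: BACC ⇒ BCC·C·A·A
    A ↦ C
    B ↦ BCC
    C ↦ A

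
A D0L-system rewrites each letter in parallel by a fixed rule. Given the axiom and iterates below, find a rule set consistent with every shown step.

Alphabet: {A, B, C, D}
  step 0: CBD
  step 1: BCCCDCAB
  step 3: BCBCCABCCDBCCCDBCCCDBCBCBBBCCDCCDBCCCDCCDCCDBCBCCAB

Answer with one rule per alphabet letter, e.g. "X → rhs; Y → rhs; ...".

A->BBB, B->CCD, C->BC, D->CAB

  step 0 ⇒ step 1: CBD ⇒ BC·CCD·CAB
    B ↦ CCD
    C ↦ BC
    D ↦ CAB
    A ↦ BBB  (constrained at step 1)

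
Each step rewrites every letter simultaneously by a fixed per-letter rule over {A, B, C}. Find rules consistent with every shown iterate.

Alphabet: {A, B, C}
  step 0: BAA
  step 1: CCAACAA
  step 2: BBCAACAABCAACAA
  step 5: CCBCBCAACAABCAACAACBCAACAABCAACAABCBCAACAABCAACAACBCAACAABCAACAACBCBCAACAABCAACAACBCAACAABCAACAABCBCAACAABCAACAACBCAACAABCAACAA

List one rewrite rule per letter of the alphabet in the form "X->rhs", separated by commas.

  step 1 ⇒ step 2: CCAACAA ⇒ B·B·CAA·CAA·B·CAA·CAA
    A ↦ CAA
    C ↦ B
  step 0 ⇒ step 1: BAA ⇒ C·CAA·CAA
    B ↦ C

A->CAA, B->C, C->B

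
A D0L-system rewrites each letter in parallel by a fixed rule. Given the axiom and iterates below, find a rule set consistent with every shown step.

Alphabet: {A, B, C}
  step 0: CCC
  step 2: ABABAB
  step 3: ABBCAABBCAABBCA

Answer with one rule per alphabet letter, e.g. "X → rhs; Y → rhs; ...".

  step 2 ⇒ step 3: ABABAB ⇒ AB·BCA·AB·BCA·AB·BCA
    A ↦ AB
    B ↦ BCA
    C ↦ A  (constrained at step 0)

A->AB, B->BCA, C->A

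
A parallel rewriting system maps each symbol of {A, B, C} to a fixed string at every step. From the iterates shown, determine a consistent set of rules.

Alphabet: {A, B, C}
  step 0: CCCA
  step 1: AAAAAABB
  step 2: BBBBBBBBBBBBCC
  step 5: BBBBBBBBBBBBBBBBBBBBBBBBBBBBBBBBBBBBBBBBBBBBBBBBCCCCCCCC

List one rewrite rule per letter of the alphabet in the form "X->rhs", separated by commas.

  step 1 ⇒ step 2: AAAAAABB ⇒ BB·BB·BB·BB·BB·BB·C·C
    A ↦ BB
    B ↦ C
  step 0 ⇒ step 1: CCCA ⇒ AA·AA·AA·BB
    C ↦ AA

A->BB, B->C, C->AA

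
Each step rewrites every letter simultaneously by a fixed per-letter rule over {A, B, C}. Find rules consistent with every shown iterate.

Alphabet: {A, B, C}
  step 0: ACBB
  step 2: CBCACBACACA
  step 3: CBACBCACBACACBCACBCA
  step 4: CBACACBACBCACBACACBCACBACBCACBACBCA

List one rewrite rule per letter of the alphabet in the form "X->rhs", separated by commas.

  step 3 ⇒ step 4: CBACBCACBACACBCACBCA ⇒ CB·A·CA·CB·A·CB·CA·CB·A·CA·CB·CA·CB·A·CB·CA·CB·A·CB·CA
    A ↦ CA
    B ↦ A
    C ↦ CB

A->CA, B->A, C->CB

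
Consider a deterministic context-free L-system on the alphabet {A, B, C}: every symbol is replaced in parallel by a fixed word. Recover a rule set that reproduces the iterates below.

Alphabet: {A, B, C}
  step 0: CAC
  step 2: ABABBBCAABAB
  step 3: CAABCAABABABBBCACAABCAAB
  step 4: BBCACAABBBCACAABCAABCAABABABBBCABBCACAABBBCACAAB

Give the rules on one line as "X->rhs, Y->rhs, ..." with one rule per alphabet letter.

  step 3 ⇒ step 4: CAABCAABABABBBCACAABCAAB ⇒ BB·CA·CA·AB·BB·CA·CA·AB·CA·AB·CA·AB·AB·AB·BB·CA·BB·CA·CA·AB·BB·CA·CA·AB
    A ↦ CA
    B ↦ AB
    C ↦ BB

A->CA, B->AB, C->BB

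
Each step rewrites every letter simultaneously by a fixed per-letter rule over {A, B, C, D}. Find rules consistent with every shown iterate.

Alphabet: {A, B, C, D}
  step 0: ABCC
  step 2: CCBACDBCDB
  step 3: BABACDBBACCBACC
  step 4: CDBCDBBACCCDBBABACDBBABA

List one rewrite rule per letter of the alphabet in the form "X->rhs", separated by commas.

A->DB, B->C, C->BA, D->C

  step 3 ⇒ step 4: BABACDBBACCBACC ⇒ C·DB·C·DB·BA·C·C·C·DB·BA·BA·C·DB·BA·BA
    A ↦ DB
    B ↦ C
    C ↦ BA
    D ↦ C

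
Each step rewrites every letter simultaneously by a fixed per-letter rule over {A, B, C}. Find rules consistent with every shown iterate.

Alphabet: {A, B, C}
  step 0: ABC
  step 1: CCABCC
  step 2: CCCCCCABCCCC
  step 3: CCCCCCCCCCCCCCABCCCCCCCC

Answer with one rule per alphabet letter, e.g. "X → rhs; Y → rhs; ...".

  step 2 ⇒ step 3: CCCCCCABCCCC ⇒ CC·CC·CC·CC·CC·CC·C·CAB·CC·CC·CC·CC
    A ↦ C
    B ↦ CAB
    C ↦ CC

A->C, B->CAB, C->CC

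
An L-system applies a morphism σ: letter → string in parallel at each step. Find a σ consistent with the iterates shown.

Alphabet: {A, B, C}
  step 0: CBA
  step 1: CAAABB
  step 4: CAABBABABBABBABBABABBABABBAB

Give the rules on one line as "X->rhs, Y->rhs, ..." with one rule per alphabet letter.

  step 0 ⇒ step 1: CBA ⇒ CAA·AB·B
    A ↦ B
    B ↦ AB
    C ↦ CAA

A->B, B->AB, C->CAA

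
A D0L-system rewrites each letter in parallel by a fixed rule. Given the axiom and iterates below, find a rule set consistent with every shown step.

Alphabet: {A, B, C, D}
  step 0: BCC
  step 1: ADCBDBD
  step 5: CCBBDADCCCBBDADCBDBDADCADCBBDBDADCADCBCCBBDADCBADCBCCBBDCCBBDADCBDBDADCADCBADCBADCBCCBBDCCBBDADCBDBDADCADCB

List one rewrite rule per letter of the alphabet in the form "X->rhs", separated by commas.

A->CC, B->ADC, C->BD, D->B

  step 0 ⇒ step 1: BCC ⇒ ADC·BD·BD
    B ↦ ADC
    C ↦ BD
    A ↦ CC  (constrained at step 1)
    D ↦ B  (constrained at step 1)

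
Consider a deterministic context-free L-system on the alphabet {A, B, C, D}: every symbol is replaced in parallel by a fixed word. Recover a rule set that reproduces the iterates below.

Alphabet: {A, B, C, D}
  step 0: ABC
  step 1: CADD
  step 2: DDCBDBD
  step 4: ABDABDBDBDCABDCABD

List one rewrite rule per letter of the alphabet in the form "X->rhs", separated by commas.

  step 1 ⇒ step 2: CADD ⇒ DD·C·BD·BD
    A ↦ C
    C ↦ DD
    D ↦ BD
  step 0 ⇒ step 1: ABC ⇒ C·A·DD
    B ↦ A

A->C, B->A, C->DD, D->BD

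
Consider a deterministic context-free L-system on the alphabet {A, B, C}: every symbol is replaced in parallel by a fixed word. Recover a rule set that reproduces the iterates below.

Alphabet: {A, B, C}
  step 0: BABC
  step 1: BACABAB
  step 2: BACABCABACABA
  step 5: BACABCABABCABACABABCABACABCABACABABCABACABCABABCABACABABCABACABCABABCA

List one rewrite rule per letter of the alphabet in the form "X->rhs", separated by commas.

A->CA, B->BA, C->B

  step 1 ⇒ step 2: BACABAB ⇒ BA·CA·B·CA·BA·CA·BA
    A ↦ CA
    B ↦ BA
    C ↦ B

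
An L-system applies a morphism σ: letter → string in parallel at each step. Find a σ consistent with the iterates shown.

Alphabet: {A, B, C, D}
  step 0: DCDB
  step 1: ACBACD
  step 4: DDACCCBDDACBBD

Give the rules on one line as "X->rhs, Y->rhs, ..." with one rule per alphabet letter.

A->CC, B->D, C->B, D->AC

  step 0 ⇒ step 1: DCDB ⇒ AC·B·AC·D
    B ↦ D
    C ↦ B
    D ↦ AC
    A ↦ CC  (constrained at step 1)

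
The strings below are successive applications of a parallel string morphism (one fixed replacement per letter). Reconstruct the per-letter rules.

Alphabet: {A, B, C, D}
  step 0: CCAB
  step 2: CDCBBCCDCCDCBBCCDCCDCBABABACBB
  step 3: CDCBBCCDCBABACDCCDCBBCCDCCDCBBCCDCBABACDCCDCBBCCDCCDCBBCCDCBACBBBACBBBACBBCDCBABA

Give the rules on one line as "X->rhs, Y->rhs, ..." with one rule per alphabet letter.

  step 2 ⇒ step 3: CDCBBCCDCCDCBBCCDCCDCBABABACBB ⇒ CDC·BBC·CDC·BA·BA·CDC·CDC·BBC·CDC·CDC·BBC·CDC·BA·BA·CDC·CDC·BBC·CDC·CDC·BBC·CDC·BA·CBB·BA·CBB·BA·CBB·CDC·BA·BA
    A ↦ CBB
    B ↦ BA
    C ↦ CDC
    D ↦ BBC

A->CBB, B->BA, C->CDC, D->BBC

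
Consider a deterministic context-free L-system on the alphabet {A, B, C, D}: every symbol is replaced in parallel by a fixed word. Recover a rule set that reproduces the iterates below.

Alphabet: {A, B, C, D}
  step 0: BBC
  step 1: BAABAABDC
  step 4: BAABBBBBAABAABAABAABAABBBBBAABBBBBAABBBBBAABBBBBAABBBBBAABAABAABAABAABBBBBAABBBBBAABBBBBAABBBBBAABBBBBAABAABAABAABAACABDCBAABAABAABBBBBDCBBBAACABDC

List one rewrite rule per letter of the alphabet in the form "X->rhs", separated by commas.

  step 0 ⇒ step 1: BBC ⇒ BAA·BAA·BDC
    B ↦ BAA
    C ↦ BDC
    A ↦ BB  (constrained at step 1)
    D ↦ CA  (constrained at step 1)

A->BB, B->BAA, C->BDC, D->CA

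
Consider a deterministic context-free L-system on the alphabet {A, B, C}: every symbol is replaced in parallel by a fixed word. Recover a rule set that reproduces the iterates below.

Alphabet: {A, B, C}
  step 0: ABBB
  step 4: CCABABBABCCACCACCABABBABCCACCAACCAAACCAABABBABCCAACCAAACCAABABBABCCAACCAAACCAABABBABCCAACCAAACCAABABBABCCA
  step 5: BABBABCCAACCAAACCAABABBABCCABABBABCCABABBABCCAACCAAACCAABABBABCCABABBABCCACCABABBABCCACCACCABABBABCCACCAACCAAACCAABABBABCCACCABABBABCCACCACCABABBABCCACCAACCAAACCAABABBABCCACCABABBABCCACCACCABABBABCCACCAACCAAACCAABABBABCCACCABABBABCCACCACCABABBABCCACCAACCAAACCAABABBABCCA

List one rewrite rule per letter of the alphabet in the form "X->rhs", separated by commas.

A->CCA, B->A, C->BAB

  step 4 ⇒ step 5: CCABABBABCCACCACCABABBABCCACCAACCAAACCAABABBABCCAACCAAACCAABABBABCCAACCAAACCAABABBABCCAACCAAACCAABABBABCCA ⇒ BAB·BAB·CCA·A·CCA·A·A·CCA·A·BAB·BAB·CCA·BAB·BAB·CCA·BAB·BAB·CCA·A·CCA·A·A·CCA·A·BAB·BAB·CCA·BAB·BAB·CCA·CCA·BAB·BAB·CCA·CCA·CCA·BAB·BAB·CCA·CCA·A·CCA·A·A·CCA·A·BAB·BAB·CCA·CCA·BAB·BAB·CCA·CCA·CCA·BAB·BAB·CCA·CCA·A·CCA·A·A·CCA·A·BAB·BAB·CCA·CCA·BAB·BAB·CCA·CCA·CCA·BAB·BAB·CCA·CCA·A·CCA·A·A·CCA·A·BAB·BAB·CCA·CCA·BAB·BAB·CCA·CCA·CCA·BAB·BAB·CCA·CCA·A·CCA·A·A·CCA·A·BAB·BAB·CCA
    A ↦ CCA
    B ↦ A
    C ↦ BAB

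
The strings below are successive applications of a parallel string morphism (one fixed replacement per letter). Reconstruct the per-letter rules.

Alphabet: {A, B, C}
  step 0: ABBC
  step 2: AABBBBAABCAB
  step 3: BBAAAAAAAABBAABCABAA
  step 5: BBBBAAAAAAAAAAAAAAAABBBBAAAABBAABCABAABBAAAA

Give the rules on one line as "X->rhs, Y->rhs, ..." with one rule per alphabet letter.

A->B, B->AA, C->BCA

  step 2 ⇒ step 3: AABBBBAABCAB ⇒ B·B·AA·AA·AA·AA·B·B·AA·BCA·B·AA
    A ↦ B
    B ↦ AA
    C ↦ BCA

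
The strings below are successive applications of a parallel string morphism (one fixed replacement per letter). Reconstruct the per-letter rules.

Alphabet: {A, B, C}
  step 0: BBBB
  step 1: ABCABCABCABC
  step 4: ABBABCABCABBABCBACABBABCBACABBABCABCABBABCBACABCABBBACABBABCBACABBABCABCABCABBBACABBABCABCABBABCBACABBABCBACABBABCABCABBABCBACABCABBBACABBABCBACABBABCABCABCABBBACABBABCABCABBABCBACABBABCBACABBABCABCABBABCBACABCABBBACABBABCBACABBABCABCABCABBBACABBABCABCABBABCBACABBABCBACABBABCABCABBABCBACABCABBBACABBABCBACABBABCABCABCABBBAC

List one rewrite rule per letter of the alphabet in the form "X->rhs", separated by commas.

  step 0 ⇒ step 1: BBBB ⇒ ABC·ABC·ABC·ABC
    B ↦ ABC
    A ↦ ABB  (constrained at step 1)
    C ↦ BAC  (constrained at step 1)

A->ABB, B->ABC, C->BAC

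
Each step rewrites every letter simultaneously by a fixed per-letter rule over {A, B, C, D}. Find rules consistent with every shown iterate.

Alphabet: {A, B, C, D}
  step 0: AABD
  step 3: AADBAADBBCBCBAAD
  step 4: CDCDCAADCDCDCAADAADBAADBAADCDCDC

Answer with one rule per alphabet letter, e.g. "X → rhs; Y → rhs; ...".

A->CD, B->AAD, C->B, D->C

  step 3 ⇒ step 4: AADBAADBBCBCBAAD ⇒ CD·CD·C·AAD·CD·CD·C·AAD·AAD·B·AAD·B·AAD·CD·CD·C
    A ↦ CD
    B ↦ AAD
    C ↦ B
    D ↦ C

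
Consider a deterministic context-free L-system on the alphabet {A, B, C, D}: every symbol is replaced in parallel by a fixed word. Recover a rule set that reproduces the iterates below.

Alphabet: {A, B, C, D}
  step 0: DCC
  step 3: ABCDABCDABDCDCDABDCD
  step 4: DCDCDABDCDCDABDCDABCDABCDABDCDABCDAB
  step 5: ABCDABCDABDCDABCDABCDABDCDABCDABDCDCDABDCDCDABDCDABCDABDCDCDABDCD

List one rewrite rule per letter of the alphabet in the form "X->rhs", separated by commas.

  step 4 ⇒ step 5: DCDCDABDCDCDABDCDABCDABCDABDCDABCDAB ⇒ AB·CD·AB·CD·AB·DC·D·AB·CD·AB·CD·AB·DC·D·AB·CD·AB·DC·D·CD·AB·DC·D·CD·AB·DC·D·AB·CD·AB·DC·D·CD·AB·DC·D
    A ↦ DC
    B ↦ D
    C ↦ CD
    D ↦ AB

A->DC, B->D, C->CD, D->AB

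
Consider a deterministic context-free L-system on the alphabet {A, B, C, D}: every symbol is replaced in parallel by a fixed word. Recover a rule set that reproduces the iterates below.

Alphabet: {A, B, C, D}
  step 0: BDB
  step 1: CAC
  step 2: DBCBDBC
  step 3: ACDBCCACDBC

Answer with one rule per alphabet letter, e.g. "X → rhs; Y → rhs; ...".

  step 2 ⇒ step 3: DBCBDBC ⇒ A·C·DBC·C·A·C·DBC
    B ↦ C
    C ↦ DBC
    D ↦ A
  step 1 ⇒ step 2: CAC ⇒ DBC·B·DBC
    A ↦ B

A->B, B->C, C->DBC, D->A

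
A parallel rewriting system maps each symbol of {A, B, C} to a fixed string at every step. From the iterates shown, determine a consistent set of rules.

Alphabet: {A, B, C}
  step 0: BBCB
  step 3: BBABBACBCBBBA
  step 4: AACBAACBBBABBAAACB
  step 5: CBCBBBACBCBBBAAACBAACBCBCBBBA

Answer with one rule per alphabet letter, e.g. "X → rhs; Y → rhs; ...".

  step 4 ⇒ step 5: AACBAACBBBABBAAACB ⇒ CB·CB·BB·A·CB·CB·BB·A·A·A·CB·A·A·CB·CB·CB·BB·A
    A ↦ CB
    B ↦ A
    C ↦ BB

A->CB, B->A, C->BB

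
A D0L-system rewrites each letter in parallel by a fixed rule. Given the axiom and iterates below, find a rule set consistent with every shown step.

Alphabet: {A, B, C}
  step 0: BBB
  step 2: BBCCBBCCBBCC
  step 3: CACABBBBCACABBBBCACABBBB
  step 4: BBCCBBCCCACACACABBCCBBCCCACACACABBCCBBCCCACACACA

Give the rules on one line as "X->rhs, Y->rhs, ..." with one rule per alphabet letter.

A->CC, B->CA, C->BB

  step 3 ⇒ step 4: CACABBBBCACABBBBCACABBBB ⇒ BB·CC·BB·CC·CA·CA·CA·CA·BB·CC·BB·CC·CA·CA·CA·CA·BB·CC·BB·CC·CA·CA·CA·CA
    A ↦ CC
    B ↦ CA
    C ↦ BB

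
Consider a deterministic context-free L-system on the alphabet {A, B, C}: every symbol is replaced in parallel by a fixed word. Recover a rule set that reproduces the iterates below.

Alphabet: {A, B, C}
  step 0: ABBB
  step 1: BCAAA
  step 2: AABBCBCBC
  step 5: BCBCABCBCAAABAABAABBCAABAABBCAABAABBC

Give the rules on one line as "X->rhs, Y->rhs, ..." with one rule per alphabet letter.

  step 1 ⇒ step 2: BCAAA ⇒ A·AB·BC·BC·BC
    A ↦ BC
    B ↦ A
    C ↦ AB

A->BC, B->A, C->AB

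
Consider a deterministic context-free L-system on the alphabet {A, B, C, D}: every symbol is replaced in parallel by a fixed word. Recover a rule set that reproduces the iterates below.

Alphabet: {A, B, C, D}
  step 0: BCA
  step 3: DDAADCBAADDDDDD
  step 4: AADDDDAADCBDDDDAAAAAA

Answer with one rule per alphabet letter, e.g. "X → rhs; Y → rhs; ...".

  step 3 ⇒ step 4: DDAADCBAADDDDDD ⇒ A·A·DD·DD·A·AD·CB·DD·DD·A·A·A·A·A·A
    A ↦ DD
    B ↦ CB
    C ↦ AD
    D ↦ A

A->DD, B->CB, C->AD, D->A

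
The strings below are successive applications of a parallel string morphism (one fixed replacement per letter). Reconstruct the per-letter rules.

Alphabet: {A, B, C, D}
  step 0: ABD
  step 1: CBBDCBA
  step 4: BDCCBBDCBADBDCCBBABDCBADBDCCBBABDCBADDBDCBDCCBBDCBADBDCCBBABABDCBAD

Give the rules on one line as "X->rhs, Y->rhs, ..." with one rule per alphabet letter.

A->CB, B->BDC, C->D, D->BA

  step 0 ⇒ step 1: ABD ⇒ CB·BDC·BA
    A ↦ CB
    B ↦ BDC
    D ↦ BA
    C ↦ D  (constrained at step 1)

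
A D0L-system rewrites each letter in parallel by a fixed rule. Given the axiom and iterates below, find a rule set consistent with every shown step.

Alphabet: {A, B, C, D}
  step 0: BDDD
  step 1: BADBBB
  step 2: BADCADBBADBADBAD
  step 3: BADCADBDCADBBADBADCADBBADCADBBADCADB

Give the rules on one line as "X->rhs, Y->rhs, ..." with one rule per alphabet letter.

A->CAD, B->BAD, C->D, D->B

  step 2 ⇒ step 3: BADCADBBADBADBAD ⇒ BAD·CAD·B·D·CAD·B·BAD·BAD·CAD·B·BAD·CAD·B·BAD·CAD·B
    A ↦ CAD
    B ↦ BAD
    C ↦ D
    D ↦ B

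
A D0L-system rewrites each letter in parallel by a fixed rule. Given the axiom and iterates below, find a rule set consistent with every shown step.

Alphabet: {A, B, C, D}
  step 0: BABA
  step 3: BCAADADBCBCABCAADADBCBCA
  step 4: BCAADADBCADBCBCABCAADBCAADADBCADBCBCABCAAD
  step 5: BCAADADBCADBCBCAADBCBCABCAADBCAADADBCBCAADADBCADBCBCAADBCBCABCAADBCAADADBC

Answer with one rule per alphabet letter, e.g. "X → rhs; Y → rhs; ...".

A->AD, B->BC, C->A, D->BC

  step 4 ⇒ step 5: BCAADADBCADBCBCABCAADBCAADADBCADBCBCABCAAD ⇒ BC·A·AD·AD·BC·AD·BC·BC·A·AD·BC·BC·A·BC·A·AD·BC·A·AD·AD·BC·BC·A·AD·AD·BC·AD·BC·BC·A·AD·BC·BC·A·BC·A·AD·BC·A·AD·AD·BC
    A ↦ AD
    B ↦ BC
    C ↦ A
    D ↦ BC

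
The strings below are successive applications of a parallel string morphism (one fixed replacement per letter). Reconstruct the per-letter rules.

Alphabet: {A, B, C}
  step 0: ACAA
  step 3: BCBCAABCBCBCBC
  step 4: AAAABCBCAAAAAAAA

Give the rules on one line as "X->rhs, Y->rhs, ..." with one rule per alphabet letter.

A->BC, B->A, C->A

  step 3 ⇒ step 4: BCBCAABCBCBCBC ⇒ A·A·A·A·BC·BC·A·A·A·A·A·A·A·A
    A ↦ BC
    B ↦ A
    C ↦ A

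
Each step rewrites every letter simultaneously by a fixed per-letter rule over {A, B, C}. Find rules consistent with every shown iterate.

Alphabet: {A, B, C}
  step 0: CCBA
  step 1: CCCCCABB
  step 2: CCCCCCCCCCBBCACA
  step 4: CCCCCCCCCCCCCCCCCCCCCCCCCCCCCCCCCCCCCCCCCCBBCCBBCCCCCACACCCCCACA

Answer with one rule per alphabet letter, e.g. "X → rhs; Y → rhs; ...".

  step 1 ⇒ step 2: CCCCCABB ⇒ CC·CC·CC·CC·CC·BB·CA·CA
    A ↦ BB
    B ↦ CA
    C ↦ CC

A->BB, B->CA, C->CC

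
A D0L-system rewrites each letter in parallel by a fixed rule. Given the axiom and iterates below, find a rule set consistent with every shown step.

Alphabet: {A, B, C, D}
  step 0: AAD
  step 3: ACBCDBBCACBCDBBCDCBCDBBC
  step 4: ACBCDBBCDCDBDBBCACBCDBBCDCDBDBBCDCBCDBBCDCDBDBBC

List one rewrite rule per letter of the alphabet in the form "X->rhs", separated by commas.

  step 3 ⇒ step 4: ACBCDBBCACBCDBBCDCBCDBBC ⇒ AC·BC·DB·BC·DC·DB·DB·BC·AC·BC·DB·BC·DC·DB·DB·BC·DC·BC·DB·BC·DC·DB·DB·BC
    A ↦ AC
    B ↦ DB
    C ↦ BC
    D ↦ DC

A->AC, B->DB, C->BC, D->DC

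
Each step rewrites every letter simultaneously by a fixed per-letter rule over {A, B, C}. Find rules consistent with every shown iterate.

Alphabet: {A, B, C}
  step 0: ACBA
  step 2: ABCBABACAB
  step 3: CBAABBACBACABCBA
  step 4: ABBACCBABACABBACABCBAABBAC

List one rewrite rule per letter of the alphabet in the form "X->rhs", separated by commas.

  step 3 ⇒ step 4: CBAABBACBACABCBA ⇒ AB·BA·C·C·BA·BA·C·AB·BA·C·AB·C·BA·AB·BA·C
    A ↦ C
    B ↦ BA
    C ↦ AB

A->C, B->BA, C->AB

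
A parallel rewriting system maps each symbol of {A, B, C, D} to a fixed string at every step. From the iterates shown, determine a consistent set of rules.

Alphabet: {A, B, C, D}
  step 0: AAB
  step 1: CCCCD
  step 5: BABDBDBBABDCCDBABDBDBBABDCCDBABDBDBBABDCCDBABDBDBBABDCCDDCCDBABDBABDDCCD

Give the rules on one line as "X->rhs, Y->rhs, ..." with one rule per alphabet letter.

  step 0 ⇒ step 1: AAB ⇒ CC·CC·D
    A ↦ CC
    B ↦ D
    C ↦ DB  (constrained at step 1)
    D ↦ BAB  (constrained at step 1)

A->CC, B->D, C->DB, D->BAB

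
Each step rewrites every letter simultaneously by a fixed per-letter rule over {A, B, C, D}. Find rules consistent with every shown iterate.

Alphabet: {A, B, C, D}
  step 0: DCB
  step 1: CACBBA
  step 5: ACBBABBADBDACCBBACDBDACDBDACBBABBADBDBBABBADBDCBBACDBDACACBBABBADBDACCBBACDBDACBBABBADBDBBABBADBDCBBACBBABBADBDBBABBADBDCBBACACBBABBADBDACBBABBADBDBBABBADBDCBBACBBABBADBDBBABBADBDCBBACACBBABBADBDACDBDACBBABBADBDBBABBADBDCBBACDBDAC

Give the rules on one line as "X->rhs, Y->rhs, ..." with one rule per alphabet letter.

A->DBD, B->BBA, C->AC, D->C

  step 0 ⇒ step 1: DCB ⇒ C·AC·BBA
    B ↦ BBA
    C ↦ AC
    D ↦ C
    A ↦ DBD  (constrained at step 1)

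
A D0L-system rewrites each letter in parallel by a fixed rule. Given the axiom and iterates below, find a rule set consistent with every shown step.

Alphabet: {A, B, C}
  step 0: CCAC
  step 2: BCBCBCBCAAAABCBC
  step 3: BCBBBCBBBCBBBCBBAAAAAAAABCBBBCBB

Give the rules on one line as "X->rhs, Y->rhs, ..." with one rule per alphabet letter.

A->AA, B->BC, C->BB

  step 2 ⇒ step 3: BCBCBCBCAAAABCBC ⇒ BC·BB·BC·BB·BC·BB·BC·BB·AA·AA·AA·AA·BC·BB·BC·BB
    A ↦ AA
    B ↦ BC
    C ↦ BB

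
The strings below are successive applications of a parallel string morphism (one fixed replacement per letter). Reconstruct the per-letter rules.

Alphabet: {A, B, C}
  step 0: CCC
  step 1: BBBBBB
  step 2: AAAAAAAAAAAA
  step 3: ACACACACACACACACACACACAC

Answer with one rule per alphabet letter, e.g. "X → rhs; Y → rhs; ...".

A->AC, B->AA, C->BB

  step 2 ⇒ step 3: AAAAAAAAAAAA ⇒ AC·AC·AC·AC·AC·AC·AC·AC·AC·AC·AC·AC
    A ↦ AC
  step 1 ⇒ step 2: BBBBBB ⇒ AA·AA·AA·AA·AA·AA
    B ↦ AA
  step 0 ⇒ step 1: CCC ⇒ BB·BB·BB
    C ↦ BB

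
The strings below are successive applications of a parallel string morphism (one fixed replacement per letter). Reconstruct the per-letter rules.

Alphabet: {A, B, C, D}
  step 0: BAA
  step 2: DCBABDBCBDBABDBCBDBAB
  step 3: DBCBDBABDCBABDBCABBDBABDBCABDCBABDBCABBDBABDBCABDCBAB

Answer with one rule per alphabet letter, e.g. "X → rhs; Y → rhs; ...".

  step 2 ⇒ step 3: DCBABDBCBDBABDBCBDBAB ⇒ DBC·BDB·AB·DCB·AB·DBC·AB·BDB·AB·DBC·AB·DCB·AB·DBC·AB·BDB·AB·DBC·AB·DCB·AB
    A ↦ DCB
    B ↦ AB
    C ↦ BDB
    D ↦ DBC

A->DCB, B->AB, C->BDB, D->DBC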